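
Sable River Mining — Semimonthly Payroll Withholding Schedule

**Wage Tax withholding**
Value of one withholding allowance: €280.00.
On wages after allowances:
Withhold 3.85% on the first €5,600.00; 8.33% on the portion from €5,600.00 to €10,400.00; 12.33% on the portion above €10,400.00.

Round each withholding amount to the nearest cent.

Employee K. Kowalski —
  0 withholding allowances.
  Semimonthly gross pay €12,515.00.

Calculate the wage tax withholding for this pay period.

Wage Tax: taxable = €12,515.00
  €615.44 + 12.33% × (€12,515.00 − €10,400.00) = €615.44 + 12.33% × €2,115.00 = €876.22

€876.22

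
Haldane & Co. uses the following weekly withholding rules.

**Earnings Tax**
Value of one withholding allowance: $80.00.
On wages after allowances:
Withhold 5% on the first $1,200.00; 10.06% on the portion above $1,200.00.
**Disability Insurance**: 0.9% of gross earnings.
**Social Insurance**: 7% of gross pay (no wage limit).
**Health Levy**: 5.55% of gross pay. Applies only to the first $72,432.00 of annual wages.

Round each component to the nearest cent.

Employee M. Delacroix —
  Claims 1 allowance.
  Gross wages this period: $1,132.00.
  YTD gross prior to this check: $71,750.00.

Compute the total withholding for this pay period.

Earnings Tax: taxable = $1,132.00 − 1×$80.00 = $1,052.00
  5% × $1,052.00 = $52.60
Disability Insurance: 0.9% × $1,132.00 = $10.19
Social Insurance: 7% × $1,132.00 = $79.24
Health Levy: cap $72,432.00 − YTD $71,750.00 = $682.00 subject; 5.55% × $682.00 = $37.85
Total: $52.60 + $10.19 + $79.24 + $37.85 = $179.88

$179.88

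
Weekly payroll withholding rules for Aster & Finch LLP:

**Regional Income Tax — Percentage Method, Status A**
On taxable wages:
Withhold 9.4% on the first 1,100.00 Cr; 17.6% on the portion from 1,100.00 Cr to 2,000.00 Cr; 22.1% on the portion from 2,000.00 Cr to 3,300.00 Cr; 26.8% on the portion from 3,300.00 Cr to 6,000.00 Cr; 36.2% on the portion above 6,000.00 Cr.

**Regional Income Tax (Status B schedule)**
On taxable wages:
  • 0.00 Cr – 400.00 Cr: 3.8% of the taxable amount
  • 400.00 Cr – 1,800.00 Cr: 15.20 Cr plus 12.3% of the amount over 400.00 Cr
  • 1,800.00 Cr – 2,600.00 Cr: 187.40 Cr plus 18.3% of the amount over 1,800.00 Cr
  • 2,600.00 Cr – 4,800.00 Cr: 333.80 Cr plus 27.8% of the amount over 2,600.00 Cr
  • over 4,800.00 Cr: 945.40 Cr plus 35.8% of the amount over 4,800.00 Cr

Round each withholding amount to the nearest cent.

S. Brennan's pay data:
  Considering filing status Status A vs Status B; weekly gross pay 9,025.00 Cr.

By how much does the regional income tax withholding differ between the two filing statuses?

Regional Income Tax (Status A): taxable = 9,025.00 Cr
  1,272.70 Cr + 36.2% × (9,025.00 Cr − 6,000.00 Cr) = 1,272.70 Cr + 36.2% × 3,025.00 Cr = 2,367.75 Cr
Regional Income Tax (Status B): taxable = 9,025.00 Cr
  945.40 Cr + 35.8% × (9,025.00 Cr − 4,800.00 Cr) = 945.40 Cr + 35.8% × 4,225.00 Cr = 2,457.95 Cr
Difference: |2,367.75 Cr − 2,457.95 Cr| = 90.20 Cr (higher under Status B)

90.20 Cr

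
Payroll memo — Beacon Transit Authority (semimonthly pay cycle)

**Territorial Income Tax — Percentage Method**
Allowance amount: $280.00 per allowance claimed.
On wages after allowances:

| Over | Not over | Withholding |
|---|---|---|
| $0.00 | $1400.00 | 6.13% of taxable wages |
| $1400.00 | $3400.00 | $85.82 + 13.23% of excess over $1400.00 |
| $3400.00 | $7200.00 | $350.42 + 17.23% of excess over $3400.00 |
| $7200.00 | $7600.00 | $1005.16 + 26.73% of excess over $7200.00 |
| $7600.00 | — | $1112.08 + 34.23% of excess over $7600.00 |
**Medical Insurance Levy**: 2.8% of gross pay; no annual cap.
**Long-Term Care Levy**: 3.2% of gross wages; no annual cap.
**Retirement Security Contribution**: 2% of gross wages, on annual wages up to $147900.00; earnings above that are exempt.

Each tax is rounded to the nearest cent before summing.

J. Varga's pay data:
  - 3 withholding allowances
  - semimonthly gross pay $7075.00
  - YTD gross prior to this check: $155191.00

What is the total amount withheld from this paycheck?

$1263.39

Territorial Income Tax: taxable = $7075.00 − 3×$280.00 = $6235.00
  $350.42 + 17.23% × ($6235.00 − $3400.00) = $350.42 + 17.23% × $2835.00 = $838.89
Medical Insurance Levy: 2.8% × $7075.00 = $198.10
Long-Term Care Levy: 3.2% × $7075.00 = $226.40
Retirement Security Contribution: YTD $155191.00 ≥ cap $147900.00 → $0.00
Total: $838.89 + $198.10 + $226.40 + $0.00 = $1263.39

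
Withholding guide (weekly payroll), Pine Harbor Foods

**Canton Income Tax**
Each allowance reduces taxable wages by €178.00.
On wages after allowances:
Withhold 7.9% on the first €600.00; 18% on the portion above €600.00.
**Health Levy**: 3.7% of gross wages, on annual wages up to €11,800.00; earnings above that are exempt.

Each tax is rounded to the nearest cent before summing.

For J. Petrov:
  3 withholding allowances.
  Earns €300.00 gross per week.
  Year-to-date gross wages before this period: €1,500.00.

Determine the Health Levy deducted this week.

€11.10

Health Levy: 3.7% × €300.00 = €11.10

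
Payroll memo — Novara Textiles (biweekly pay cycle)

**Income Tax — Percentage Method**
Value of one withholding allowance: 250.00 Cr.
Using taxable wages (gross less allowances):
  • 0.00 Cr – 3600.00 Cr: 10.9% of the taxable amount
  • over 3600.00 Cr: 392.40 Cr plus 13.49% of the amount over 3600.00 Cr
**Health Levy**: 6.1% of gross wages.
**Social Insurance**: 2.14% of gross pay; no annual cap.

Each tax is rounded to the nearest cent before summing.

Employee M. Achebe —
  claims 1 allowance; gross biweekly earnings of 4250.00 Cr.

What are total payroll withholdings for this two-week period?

Income Tax: taxable = 4250.00 Cr − 1×250.00 Cr = 4000.00 Cr
  392.40 Cr + 13.49% × (4000.00 Cr − 3600.00 Cr) = 392.40 Cr + 13.49% × 400.00 Cr = 446.36 Cr
Health Levy: 6.1% × 4250.00 Cr = 259.25 Cr
Social Insurance: 2.14% × 4250.00 Cr = 90.95 Cr
Total: 446.36 Cr + 259.25 Cr + 90.95 Cr = 796.56 Cr

796.56 Cr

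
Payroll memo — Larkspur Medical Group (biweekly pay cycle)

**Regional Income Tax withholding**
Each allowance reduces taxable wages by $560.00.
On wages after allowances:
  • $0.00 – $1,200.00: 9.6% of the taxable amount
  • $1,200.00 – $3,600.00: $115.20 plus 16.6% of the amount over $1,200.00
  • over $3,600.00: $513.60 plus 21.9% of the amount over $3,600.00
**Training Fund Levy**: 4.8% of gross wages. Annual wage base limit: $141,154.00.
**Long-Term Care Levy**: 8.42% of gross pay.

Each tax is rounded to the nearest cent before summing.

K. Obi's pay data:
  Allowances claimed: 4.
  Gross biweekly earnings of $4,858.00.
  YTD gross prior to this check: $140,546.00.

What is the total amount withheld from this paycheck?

Regional Income Tax: taxable = $4,858.00 − 4×$560.00 = $2,618.00
  $115.20 + 16.6% × ($2,618.00 − $1,200.00) = $115.20 + 16.6% × $1,418.00 = $350.59
Training Fund Levy: cap $141,154.00 − YTD $140,546.00 = $608.00 subject; 4.8% × $608.00 = $29.18
Long-Term Care Levy: 8.42% × $4,858.00 = $409.04
Total: $350.59 + $29.18 + $409.04 = $788.81

$788.81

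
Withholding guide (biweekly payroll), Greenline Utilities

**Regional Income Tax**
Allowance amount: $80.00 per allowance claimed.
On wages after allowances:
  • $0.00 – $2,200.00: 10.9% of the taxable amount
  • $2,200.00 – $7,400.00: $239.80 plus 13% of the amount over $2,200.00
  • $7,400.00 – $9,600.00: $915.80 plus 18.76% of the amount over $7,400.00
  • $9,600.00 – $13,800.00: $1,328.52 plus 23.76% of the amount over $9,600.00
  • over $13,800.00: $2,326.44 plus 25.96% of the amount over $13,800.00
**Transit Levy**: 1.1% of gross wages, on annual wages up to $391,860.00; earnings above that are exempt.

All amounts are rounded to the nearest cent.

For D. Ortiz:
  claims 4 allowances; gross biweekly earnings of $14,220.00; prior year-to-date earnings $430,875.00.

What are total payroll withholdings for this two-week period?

Regional Income Tax: taxable = $14,220.00 − 4×$80.00 = $13,900.00
  $2,326.44 + 25.96% × ($13,900.00 − $13,800.00) = $2,326.44 + 25.96% × $100.00 = $2,352.40
Transit Levy: YTD $430,875.00 ≥ cap $391,860.00 → $0.00
Total: $2,352.40 + $0.00 = $2,352.40

$2,352.40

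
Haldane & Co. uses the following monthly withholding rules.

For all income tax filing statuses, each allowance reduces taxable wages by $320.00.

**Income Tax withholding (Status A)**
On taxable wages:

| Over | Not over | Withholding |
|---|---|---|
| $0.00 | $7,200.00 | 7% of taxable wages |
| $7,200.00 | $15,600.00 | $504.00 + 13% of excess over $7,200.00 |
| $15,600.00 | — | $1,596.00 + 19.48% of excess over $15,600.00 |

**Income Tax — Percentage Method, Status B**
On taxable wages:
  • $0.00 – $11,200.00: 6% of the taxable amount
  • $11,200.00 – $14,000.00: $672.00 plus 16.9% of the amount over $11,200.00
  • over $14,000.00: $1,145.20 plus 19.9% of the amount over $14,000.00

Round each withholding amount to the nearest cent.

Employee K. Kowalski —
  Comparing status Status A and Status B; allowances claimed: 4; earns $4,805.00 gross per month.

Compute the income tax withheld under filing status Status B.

Income Tax (Status B): taxable = $4,805.00 − 4×$320.00 = $3,525.00
  6% × $3,525.00 = $211.50

$211.50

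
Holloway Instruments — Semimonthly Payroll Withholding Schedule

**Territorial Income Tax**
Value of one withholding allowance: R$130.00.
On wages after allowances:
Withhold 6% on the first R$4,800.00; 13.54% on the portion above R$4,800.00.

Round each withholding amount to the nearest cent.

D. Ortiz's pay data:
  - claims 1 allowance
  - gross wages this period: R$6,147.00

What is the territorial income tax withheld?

R$452.78

Territorial Income Tax: taxable = R$6,147.00 − 1×R$130.00 = R$6,017.00
  R$288.00 + 13.54% × (R$6,017.00 − R$4,800.00) = R$288.00 + 13.54% × R$1,217.00 = R$452.78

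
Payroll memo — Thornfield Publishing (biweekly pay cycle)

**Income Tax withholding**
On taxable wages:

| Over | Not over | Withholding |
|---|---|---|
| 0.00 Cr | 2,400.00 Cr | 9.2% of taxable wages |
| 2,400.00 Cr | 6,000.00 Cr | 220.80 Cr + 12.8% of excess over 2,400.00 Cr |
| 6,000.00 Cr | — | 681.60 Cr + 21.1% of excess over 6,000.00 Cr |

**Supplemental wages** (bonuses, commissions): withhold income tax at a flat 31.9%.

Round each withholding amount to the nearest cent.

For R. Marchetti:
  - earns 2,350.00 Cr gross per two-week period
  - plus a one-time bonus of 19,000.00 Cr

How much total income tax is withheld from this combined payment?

6,277.20 Cr

Income Tax: taxable = 2,350.00 Cr
  9.2% × 2,350.00 Cr = 216.20 Cr
Supplemental (31.9% flat on bonus): 31.9% × 19,000.00 Cr = 6,061.00 Cr
Total income tax: 216.20 Cr + 6,061.00 Cr = 6,277.20 Cr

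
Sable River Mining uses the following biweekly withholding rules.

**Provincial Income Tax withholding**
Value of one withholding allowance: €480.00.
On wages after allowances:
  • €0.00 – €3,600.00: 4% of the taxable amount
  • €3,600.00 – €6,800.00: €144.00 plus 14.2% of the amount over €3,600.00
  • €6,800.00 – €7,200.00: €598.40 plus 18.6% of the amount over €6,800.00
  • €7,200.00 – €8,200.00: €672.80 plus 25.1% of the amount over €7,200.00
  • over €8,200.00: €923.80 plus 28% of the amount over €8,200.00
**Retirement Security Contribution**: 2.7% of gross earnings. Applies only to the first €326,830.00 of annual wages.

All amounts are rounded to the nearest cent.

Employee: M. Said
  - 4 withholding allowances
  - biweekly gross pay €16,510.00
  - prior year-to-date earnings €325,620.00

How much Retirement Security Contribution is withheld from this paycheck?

€32.67

Retirement Security Contribution: cap €326,830.00 − YTD €325,620.00 = €1,210.00 subject; 2.7% × €1,210.00 = €32.67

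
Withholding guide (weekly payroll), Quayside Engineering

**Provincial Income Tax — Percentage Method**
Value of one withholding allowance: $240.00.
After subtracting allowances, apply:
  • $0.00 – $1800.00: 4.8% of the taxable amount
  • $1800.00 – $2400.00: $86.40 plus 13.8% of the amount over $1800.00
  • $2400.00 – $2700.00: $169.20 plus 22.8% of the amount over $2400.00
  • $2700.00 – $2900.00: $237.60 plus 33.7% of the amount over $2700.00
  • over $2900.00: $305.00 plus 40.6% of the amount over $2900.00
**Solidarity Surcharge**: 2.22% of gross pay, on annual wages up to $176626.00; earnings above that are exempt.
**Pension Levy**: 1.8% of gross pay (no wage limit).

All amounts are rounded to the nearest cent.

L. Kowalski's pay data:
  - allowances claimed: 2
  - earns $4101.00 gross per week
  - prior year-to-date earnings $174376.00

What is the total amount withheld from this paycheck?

$721.50

Provincial Income Tax: taxable = $4101.00 − 2×$240.00 = $3621.00
  $305.00 + 40.6% × ($3621.00 − $2900.00) = $305.00 + 40.6% × $721.00 = $597.73
Solidarity Surcharge: cap $176626.00 − YTD $174376.00 = $2250.00 subject; 2.22% × $2250.00 = $49.95
Pension Levy: 1.8% × $4101.00 = $73.82
Total: $597.73 + $49.95 + $73.82 = $721.50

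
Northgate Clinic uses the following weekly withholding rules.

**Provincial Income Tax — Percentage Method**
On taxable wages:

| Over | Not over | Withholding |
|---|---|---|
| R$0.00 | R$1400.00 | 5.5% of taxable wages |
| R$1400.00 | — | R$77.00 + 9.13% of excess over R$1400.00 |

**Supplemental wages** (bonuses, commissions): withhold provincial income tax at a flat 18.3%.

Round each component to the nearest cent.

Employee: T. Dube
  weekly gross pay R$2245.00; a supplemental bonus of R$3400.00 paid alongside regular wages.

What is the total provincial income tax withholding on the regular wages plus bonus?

R$776.35

Provincial Income Tax: taxable = R$2245.00
  R$77.00 + 9.13% × (R$2245.00 − R$1400.00) = R$77.00 + 9.13% × R$845.00 = R$154.15
Supplemental (18.3% flat on bonus): 18.3% × R$3400.00 = R$622.20
Total provincial income tax: R$154.15 + R$622.20 = R$776.35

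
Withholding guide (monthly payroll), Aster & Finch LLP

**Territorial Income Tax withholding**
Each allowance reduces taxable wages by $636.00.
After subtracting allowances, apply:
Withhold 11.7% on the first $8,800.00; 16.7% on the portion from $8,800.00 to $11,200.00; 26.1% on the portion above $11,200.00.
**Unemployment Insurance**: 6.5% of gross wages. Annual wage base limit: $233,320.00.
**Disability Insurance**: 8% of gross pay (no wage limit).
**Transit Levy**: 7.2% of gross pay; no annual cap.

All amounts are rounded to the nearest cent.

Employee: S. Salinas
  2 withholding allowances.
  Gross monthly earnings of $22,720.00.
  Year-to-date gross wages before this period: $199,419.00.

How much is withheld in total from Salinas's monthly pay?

$9,035.37

Territorial Income Tax: taxable = $22,720.00 − 2×$636.00 = $21,448.00
  $1,430.40 + 26.1% × ($21,448.00 − $11,200.00) = $1,430.40 + 26.1% × $10,248.00 = $4,105.13
Unemployment Insurance: 6.5% × $22,720.00 = $1,476.80
Disability Insurance: 8% × $22,720.00 = $1,817.60
Transit Levy: 7.2% × $22,720.00 = $1,635.84
Total: $4,105.13 + $1,476.80 + $1,817.60 + $1,635.84 = $9,035.37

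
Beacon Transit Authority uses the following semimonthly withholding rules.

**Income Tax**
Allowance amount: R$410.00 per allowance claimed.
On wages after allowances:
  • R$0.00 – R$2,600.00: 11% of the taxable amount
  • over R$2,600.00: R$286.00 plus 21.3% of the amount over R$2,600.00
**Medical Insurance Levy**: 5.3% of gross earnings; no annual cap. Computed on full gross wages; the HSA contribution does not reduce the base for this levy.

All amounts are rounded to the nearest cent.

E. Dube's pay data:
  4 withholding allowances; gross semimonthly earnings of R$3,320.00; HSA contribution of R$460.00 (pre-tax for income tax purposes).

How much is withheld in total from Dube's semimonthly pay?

Income Tax: taxable = R$3,320.00 − R$460.00 − 4×R$410.00 = R$1,220.00
  11% × R$1,220.00 = R$134.20
Medical Insurance Levy: 5.3% × R$3,320.00 = R$175.96
Total: R$134.20 + R$175.96 = R$310.16

R$310.16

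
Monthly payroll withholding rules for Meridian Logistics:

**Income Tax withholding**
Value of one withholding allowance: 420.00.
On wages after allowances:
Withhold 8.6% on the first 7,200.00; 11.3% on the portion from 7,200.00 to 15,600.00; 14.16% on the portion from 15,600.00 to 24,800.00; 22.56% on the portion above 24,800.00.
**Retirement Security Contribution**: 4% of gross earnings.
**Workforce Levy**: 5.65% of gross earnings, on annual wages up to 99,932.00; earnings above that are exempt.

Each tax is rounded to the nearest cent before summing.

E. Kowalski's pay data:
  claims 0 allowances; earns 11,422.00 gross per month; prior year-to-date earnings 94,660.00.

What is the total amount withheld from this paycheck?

1,851.04

Income Tax: taxable = 11,422.00
  619.20 + 11.3% × (11,422.00 − 7,200.00) = 619.20 + 11.3% × 4,222.00 = 1,096.29
Retirement Security Contribution: 4% × 11,422.00 = 456.88
Workforce Levy: cap 99,932.00 − YTD 94,660.00 = 5,272.00 subject; 5.65% × 5,272.00 = 297.87
Total: 1,096.29 + 456.88 + 297.87 = 1,851.04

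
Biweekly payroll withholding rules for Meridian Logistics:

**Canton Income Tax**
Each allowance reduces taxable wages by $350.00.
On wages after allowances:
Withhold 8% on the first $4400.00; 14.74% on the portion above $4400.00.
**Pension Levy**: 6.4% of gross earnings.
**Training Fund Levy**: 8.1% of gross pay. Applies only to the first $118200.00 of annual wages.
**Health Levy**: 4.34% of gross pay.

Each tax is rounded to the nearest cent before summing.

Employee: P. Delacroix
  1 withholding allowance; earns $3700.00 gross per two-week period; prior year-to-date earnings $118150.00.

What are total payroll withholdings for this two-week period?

$669.43

Canton Income Tax: taxable = $3700.00 − 1×$350.00 = $3350.00
  8% × $3350.00 = $268.00
Pension Levy: 6.4% × $3700.00 = $236.80
Training Fund Levy: cap $118200.00 − YTD $118150.00 = $50.00 subject; 8.1% × $50.00 = $4.05
Health Levy: 4.34% × $3700.00 = $160.58
Total: $268.00 + $236.80 + $4.05 + $160.58 = $669.43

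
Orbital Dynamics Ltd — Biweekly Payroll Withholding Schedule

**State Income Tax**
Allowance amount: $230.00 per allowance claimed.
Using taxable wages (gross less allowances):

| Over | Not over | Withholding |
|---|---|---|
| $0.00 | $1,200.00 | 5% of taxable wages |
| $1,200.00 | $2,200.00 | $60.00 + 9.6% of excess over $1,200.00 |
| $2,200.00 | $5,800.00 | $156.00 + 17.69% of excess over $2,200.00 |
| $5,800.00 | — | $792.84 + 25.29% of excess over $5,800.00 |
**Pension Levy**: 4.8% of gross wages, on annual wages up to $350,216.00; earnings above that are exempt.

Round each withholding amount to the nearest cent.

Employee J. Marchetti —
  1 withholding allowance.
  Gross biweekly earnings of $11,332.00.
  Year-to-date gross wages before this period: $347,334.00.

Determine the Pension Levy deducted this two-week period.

$138.34

Pension Levy: cap $350,216.00 − YTD $347,334.00 = $2,882.00 subject; 4.8% × $2,882.00 = $138.34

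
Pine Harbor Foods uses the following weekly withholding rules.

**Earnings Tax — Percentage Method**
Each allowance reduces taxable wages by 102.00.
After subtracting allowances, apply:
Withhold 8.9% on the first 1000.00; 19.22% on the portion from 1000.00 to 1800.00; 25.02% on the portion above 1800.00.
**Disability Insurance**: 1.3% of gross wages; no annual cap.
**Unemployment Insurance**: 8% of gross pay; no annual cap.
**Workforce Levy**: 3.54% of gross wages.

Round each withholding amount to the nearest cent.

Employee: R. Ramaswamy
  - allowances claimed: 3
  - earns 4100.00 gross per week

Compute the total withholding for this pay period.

1268.10

Earnings Tax: taxable = 4100.00 − 3×102.00 = 3794.00
  242.76 + 25.02% × (3794.00 − 1800.00) = 242.76 + 25.02% × 1994.00 = 741.66
Disability Insurance: 1.3% × 4100.00 = 53.30
Unemployment Insurance: 8% × 4100.00 = 328.00
Workforce Levy: 3.54% × 4100.00 = 145.14
Total: 741.66 + 53.30 + 328.00 + 145.14 = 1268.10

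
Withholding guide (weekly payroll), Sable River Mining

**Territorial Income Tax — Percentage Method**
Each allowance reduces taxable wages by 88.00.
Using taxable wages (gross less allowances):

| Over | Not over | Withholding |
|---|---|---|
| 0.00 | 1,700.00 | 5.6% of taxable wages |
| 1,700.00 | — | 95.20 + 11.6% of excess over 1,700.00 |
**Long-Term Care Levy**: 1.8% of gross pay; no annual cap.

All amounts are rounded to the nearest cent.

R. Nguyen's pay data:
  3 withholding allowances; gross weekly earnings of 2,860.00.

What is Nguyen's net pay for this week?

Territorial Income Tax: taxable = 2,860.00 − 3×88.00 = 2,596.00
  95.20 + 11.6% × (2,596.00 − 1,700.00) = 95.20 + 11.6% × 896.00 = 199.14
Long-Term Care Levy: 1.8% × 2,860.00 = 51.48
Total withheld: 199.14 + 51.48 = 250.62
Net pay: 2,860.00 − 250.62 = 2,609.38

2,609.38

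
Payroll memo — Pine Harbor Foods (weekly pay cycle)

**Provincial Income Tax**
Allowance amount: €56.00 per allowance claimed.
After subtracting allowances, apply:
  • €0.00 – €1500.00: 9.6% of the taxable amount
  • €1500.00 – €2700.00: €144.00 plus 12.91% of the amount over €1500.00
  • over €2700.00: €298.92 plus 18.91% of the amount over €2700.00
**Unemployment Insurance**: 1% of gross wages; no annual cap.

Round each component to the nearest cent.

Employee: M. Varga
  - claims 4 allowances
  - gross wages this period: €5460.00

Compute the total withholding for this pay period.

€833.08

Provincial Income Tax: taxable = €5460.00 − 4×€56.00 = €5236.00
  €298.92 + 18.91% × (€5236.00 − €2700.00) = €298.92 + 18.91% × €2536.00 = €778.48
Unemployment Insurance: 1% × €5460.00 = €54.60
Total: €778.48 + €54.60 = €833.08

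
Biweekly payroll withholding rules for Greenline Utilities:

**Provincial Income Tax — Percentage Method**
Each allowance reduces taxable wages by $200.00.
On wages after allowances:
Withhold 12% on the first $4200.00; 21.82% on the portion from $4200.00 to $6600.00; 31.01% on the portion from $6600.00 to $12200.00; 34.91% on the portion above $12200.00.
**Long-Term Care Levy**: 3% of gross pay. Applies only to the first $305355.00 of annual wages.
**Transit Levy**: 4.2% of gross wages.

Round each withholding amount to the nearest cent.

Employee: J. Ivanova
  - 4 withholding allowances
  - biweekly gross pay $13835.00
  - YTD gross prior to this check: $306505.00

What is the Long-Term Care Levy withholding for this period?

Long-Term Care Levy: YTD $306505.00 ≥ cap $305355.00 → $0.00

$0.00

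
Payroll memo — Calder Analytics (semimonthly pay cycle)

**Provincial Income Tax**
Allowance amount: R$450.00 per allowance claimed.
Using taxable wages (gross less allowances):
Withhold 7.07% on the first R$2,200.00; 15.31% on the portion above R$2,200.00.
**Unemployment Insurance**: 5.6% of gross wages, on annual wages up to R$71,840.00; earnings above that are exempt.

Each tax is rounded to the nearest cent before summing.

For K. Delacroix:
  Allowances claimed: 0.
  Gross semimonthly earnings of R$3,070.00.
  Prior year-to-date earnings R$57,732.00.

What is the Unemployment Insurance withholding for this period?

Unemployment Insurance: 5.6% × R$3,070.00 = R$171.92

R$171.92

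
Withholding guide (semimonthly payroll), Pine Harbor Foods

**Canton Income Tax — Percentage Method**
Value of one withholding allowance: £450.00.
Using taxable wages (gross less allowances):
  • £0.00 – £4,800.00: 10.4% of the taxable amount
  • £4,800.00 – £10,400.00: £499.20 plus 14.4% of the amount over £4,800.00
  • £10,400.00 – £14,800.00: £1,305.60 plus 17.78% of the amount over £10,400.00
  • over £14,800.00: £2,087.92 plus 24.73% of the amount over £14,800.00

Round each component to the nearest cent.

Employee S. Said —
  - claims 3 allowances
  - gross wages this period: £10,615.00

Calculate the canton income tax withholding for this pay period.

Canton Income Tax: taxable = £10,615.00 − 3×£450.00 = £9,265.00
  £499.20 + 14.4% × (£9,265.00 − £4,800.00) = £499.20 + 14.4% × £4,465.00 = £1,142.16

£1,142.16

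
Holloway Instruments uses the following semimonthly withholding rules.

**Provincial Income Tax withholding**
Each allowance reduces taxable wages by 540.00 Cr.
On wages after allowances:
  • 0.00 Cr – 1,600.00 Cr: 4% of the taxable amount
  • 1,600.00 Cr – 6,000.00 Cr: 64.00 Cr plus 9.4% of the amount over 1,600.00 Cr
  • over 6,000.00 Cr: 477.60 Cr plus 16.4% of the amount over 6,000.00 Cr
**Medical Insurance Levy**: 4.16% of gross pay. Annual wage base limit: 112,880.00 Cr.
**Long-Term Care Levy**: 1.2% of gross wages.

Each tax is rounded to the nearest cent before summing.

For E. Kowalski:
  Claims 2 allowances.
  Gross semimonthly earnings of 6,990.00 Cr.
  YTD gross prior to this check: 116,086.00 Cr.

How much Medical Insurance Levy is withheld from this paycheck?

0.00 Cr

Medical Insurance Levy: YTD 116,086.00 Cr ≥ cap 112,880.00 Cr → 0.00 Cr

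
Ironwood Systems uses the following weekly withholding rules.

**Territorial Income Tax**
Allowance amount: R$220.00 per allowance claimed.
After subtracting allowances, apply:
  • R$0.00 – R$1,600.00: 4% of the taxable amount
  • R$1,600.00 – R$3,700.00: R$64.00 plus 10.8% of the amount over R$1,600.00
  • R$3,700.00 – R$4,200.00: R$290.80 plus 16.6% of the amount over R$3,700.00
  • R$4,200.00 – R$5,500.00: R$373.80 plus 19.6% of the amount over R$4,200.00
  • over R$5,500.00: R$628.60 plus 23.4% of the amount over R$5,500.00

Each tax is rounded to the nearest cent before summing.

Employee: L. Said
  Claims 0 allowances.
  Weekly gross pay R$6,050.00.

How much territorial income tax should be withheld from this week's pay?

R$757.30

Territorial Income Tax: taxable = R$6,050.00
  R$628.60 + 23.4% × (R$6,050.00 − R$5,500.00) = R$628.60 + 23.4% × R$550.00 = R$757.30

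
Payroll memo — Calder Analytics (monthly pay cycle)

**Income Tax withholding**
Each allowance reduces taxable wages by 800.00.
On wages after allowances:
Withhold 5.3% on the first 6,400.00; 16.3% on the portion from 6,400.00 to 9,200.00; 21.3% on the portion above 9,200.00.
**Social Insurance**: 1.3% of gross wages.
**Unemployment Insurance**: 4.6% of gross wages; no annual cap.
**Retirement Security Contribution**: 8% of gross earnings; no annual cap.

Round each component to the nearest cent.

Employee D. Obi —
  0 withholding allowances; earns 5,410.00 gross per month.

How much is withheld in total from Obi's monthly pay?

1,038.72

Income Tax: taxable = 5,410.00
  5.3% × 5,410.00 = 286.73
Social Insurance: 1.3% × 5,410.00 = 70.33
Unemployment Insurance: 4.6% × 5,410.00 = 248.86
Retirement Security Contribution: 8% × 5,410.00 = 432.80
Total: 286.73 + 70.33 + 248.86 + 432.80 = 1,038.72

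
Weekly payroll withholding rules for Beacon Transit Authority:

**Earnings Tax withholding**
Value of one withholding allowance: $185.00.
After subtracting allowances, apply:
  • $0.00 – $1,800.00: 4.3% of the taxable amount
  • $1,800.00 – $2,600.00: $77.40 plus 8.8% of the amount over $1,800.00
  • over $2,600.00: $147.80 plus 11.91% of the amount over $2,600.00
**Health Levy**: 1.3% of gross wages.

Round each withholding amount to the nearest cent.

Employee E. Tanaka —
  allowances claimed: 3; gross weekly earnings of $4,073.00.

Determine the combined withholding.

Earnings Tax: taxable = $4,073.00 − 3×$185.00 = $3,518.00
  $147.80 + 11.91% × ($3,518.00 − $2,600.00) = $147.80 + 11.91% × $918.00 = $257.13
Health Levy: 1.3% × $4,073.00 = $52.95
Total: $257.13 + $52.95 = $310.08

$310.08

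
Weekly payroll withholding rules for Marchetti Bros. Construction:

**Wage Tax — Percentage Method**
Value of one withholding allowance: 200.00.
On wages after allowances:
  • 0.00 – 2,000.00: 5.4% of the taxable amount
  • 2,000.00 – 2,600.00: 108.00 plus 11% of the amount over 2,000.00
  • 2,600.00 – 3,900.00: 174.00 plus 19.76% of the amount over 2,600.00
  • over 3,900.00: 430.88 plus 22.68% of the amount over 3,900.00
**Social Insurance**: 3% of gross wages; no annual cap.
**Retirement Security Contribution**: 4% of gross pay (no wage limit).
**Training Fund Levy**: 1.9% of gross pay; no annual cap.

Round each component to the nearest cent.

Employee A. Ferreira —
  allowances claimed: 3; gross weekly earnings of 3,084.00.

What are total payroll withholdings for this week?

Wage Tax: taxable = 3,084.00 − 3×200.00 = 2,484.00
  108.00 + 11% × (2,484.00 − 2,000.00) = 108.00 + 11% × 484.00 = 161.24
Social Insurance: 3% × 3,084.00 = 92.52
Retirement Security Contribution: 4% × 3,084.00 = 123.36
Training Fund Levy: 1.9% × 3,084.00 = 58.60
Total: 161.24 + 92.52 + 123.36 + 58.60 = 435.72

435.72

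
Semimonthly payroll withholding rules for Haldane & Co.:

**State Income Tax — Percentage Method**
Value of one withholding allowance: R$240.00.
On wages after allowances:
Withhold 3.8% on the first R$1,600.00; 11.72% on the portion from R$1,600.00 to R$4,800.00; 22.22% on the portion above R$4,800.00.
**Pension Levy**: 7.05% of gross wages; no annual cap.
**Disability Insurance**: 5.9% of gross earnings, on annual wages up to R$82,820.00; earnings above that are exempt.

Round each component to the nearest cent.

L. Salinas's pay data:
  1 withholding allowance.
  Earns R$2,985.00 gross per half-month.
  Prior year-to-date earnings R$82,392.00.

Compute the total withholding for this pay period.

State Income Tax: taxable = R$2,985.00 − 1×R$240.00 = R$2,745.00
  R$60.80 + 11.72% × (R$2,745.00 − R$1,600.00) = R$60.80 + 11.72% × R$1,145.00 = R$194.99
Pension Levy: 7.05% × R$2,985.00 = R$210.44
Disability Insurance: cap R$82,820.00 − YTD R$82,392.00 = R$428.00 subject; 5.9% × R$428.00 = R$25.25
Total: R$194.99 + R$210.44 + R$25.25 = R$430.68

R$430.68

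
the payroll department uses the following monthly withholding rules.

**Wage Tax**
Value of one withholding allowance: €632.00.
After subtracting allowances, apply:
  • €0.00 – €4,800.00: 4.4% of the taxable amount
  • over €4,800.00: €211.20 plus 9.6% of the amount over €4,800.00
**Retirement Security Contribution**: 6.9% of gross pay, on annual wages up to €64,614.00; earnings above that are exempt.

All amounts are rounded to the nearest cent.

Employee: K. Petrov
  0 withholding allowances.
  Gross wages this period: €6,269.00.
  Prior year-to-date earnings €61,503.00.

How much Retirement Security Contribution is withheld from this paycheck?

Retirement Security Contribution: cap €64,614.00 − YTD €61,503.00 = €3,111.00 subject; 6.9% × €3,111.00 = €214.66

€214.66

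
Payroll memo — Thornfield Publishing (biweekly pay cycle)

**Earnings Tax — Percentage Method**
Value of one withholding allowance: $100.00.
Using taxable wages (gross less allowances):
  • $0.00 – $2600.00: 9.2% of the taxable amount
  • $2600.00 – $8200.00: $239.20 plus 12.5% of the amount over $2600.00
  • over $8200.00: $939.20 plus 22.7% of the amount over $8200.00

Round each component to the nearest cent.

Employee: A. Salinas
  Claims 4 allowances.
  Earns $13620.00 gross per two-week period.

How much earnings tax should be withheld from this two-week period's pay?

$2078.74

Earnings Tax: taxable = $13620.00 − 4×$100.00 = $13220.00
  $939.20 + 22.7% × ($13220.00 − $8200.00) = $939.20 + 22.7% × $5020.00 = $2078.74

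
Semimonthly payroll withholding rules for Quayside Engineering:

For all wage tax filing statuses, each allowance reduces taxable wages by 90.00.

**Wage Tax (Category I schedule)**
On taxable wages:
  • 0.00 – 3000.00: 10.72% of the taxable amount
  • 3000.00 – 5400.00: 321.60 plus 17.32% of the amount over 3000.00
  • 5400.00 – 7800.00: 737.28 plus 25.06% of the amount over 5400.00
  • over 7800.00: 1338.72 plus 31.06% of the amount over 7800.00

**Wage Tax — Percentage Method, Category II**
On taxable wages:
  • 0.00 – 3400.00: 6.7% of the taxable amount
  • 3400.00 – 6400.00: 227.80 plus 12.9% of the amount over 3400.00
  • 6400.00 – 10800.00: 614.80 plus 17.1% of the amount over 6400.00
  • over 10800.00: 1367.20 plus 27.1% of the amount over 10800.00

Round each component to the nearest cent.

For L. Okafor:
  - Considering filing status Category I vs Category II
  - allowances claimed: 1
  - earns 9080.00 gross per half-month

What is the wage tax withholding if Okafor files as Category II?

1057.69

Wage Tax (Category II): taxable = 9080.00 − 1×90.00 = 8990.00
  614.80 + 17.1% × (8990.00 − 6400.00) = 614.80 + 17.1% × 2590.00 = 1057.69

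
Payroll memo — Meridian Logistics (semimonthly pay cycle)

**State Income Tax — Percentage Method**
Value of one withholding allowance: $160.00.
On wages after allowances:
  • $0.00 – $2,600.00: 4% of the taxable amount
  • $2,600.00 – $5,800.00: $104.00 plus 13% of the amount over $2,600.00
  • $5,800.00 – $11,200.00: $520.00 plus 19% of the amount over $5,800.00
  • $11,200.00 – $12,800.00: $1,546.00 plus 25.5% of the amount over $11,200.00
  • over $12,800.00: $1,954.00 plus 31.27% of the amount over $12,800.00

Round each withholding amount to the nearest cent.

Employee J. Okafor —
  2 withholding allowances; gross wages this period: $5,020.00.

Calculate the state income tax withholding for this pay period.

State Income Tax: taxable = $5,020.00 − 2×$160.00 = $4,700.00
  $104.00 + 13% × ($4,700.00 − $2,600.00) = $104.00 + 13% × $2,100.00 = $377.00

$377.00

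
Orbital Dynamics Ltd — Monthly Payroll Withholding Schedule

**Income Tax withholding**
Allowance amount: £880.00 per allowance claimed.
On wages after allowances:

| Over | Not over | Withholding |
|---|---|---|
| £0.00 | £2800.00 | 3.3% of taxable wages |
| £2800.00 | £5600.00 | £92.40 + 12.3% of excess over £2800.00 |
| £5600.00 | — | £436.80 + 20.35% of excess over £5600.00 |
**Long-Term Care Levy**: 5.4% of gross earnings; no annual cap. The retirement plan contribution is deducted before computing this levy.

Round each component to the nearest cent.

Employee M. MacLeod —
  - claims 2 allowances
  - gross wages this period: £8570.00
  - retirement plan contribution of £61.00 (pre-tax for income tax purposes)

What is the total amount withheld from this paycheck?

Income Tax: taxable = £8570.00 − £61.00 − 2×£880.00 = £6749.00
  £436.80 + 20.35% × (£6749.00 − £5600.00) = £436.80 + 20.35% × £1149.00 = £670.62
Long-Term Care Levy: 5.4% × £8509.00 = £459.49
Total: £670.62 + £459.49 = £1130.11

£1130.11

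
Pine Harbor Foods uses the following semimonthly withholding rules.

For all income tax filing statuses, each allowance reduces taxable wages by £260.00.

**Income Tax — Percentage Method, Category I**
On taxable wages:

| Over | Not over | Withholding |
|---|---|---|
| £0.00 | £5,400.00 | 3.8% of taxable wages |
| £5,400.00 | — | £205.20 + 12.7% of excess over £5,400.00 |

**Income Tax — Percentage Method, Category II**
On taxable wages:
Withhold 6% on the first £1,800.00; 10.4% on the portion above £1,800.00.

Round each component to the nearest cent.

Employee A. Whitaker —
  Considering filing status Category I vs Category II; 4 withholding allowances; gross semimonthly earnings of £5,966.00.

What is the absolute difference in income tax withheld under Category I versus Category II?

Income Tax (Category I): taxable = £5,966.00 − 4×£260.00 = £4,926.00
  3.8% × £4,926.00 = £187.19
Income Tax (Category II): taxable = £5,966.00 − 4×£260.00 = £4,926.00
  £108.00 + 10.4% × (£4,926.00 − £1,800.00) = £108.00 + 10.4% × £3,126.00 = £433.10
Difference: |£187.19 − £433.10| = £245.91 (higher under Category II)

£245.91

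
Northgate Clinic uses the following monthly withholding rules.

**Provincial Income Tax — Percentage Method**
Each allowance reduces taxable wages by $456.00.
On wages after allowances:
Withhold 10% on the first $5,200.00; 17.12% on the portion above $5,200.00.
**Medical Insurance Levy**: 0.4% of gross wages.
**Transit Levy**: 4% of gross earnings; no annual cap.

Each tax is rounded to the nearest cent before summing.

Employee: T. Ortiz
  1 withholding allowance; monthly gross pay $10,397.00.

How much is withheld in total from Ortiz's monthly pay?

$1,789.13

Provincial Income Tax: taxable = $10,397.00 − 1×$456.00 = $9,941.00
  $520.00 + 17.12% × ($9,941.00 − $5,200.00) = $520.00 + 17.12% × $4,741.00 = $1,331.66
Medical Insurance Levy: 0.4% × $10,397.00 = $41.59
Transit Levy: 4% × $10,397.00 = $415.88
Total: $1,331.66 + $41.59 + $415.88 = $1,789.13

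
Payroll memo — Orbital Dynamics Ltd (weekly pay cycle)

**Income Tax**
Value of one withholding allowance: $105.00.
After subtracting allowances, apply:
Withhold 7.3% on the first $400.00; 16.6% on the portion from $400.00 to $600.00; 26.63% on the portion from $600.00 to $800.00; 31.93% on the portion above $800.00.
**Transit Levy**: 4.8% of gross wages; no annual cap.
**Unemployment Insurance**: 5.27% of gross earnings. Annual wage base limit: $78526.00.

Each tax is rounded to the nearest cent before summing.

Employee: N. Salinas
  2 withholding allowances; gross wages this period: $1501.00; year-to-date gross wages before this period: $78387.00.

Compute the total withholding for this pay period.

Income Tax: taxable = $1501.00 − 2×$105.00 = $1291.00
  $115.66 + 31.93% × ($1291.00 − $800.00) = $115.66 + 31.93% × $491.00 = $272.44
Transit Levy: 4.8% × $1501.00 = $72.05
Unemployment Insurance: cap $78526.00 − YTD $78387.00 = $139.00 subject; 5.27% × $139.00 = $7.33
Total: $272.44 + $72.05 + $7.33 = $351.82

$351.82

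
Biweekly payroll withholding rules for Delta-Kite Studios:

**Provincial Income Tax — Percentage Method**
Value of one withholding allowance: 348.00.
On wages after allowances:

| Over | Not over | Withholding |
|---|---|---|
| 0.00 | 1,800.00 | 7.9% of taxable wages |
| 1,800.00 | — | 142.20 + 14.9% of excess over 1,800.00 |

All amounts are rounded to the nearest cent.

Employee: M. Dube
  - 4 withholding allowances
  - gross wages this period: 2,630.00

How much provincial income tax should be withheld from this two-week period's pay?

97.80

Provincial Income Tax: taxable = 2,630.00 − 4×348.00 = 1,238.00
  7.9% × 1,238.00 = 97.80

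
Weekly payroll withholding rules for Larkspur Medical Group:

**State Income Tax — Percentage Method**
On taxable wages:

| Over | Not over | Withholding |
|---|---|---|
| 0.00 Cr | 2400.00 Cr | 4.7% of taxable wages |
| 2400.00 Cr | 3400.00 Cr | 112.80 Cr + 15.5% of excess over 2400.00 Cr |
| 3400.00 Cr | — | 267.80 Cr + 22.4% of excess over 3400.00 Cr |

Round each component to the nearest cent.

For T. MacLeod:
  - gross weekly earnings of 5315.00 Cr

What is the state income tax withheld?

696.76 Cr

State Income Tax: taxable = 5315.00 Cr
  267.80 Cr + 22.4% × (5315.00 Cr − 3400.00 Cr) = 267.80 Cr + 22.4% × 1915.00 Cr = 696.76 Cr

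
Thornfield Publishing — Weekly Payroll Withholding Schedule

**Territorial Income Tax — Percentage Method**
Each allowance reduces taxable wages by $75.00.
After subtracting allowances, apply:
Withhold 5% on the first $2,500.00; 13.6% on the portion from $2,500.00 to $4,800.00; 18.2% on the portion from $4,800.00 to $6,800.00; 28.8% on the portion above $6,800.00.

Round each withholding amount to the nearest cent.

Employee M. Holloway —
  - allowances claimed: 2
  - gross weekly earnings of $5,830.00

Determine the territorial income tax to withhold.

$597.96

Territorial Income Tax: taxable = $5,830.00 − 2×$75.00 = $5,680.00
  $437.80 + 18.2% × ($5,680.00 − $4,800.00) = $437.80 + 18.2% × $880.00 = $597.96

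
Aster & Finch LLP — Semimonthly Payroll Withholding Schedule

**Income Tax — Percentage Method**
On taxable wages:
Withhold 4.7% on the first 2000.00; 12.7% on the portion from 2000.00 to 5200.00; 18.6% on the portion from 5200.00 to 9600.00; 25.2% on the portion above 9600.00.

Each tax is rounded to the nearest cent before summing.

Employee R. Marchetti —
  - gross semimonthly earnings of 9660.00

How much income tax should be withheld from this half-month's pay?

1333.92

Income Tax: taxable = 9660.00
  1318.80 + 25.2% × (9660.00 − 9600.00) = 1318.80 + 25.2% × 60.00 = 1333.92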